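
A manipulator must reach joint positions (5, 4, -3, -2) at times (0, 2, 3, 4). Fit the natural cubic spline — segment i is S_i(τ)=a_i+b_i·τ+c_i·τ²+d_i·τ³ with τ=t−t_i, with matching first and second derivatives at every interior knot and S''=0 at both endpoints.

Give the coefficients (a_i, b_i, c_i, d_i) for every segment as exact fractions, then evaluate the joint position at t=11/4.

  seg 0: a=5 b=113/46 c=0 d=-17/23
  seg 1: a=4 b=-295/46 c=-102/23 d=177/46
  seg 2: a=-3 b=-86/23 c=327/46 d=-109/46
S(11/4) = -4949/2944

Δ: Δ0=-1/2, Δ1=-7, Δ2=1
row 1: diag=6, rhs=-39; c'=1/6, d'=-13/2
row 2: denom=4−1·1/6=23/6; d'=(48−1·-13/2)/(23/6)=327/23
back: M2=327/23
back: M1=-13/2−1/6·327/23=-204/23
M: M0=0, M1=-204/23, M2=327/23, M3=0
seg 0: a=5, c=M0/2=0, d=(M1−M0)/(6·2)=-17/23, b=Δ0−h0·(2M0+M1)/6=113/46
seg 1: a=4, c=M1/2=-102/23, d=(M2−M1)/(6·1)=177/46, b=Δ1−h1·(2M1+M2)/6=-295/46
seg 2: a=-3, c=M2/2=327/46, d=(M3−M2)/(6·1)=-109/46, b=Δ2−h2·(2M2+M3)/6=-86/23
t_q=11/4 → seg 1, τ=3/4; S=4+-295/46·τ+-102/23·τ²+177/46·τ³=-4949/2944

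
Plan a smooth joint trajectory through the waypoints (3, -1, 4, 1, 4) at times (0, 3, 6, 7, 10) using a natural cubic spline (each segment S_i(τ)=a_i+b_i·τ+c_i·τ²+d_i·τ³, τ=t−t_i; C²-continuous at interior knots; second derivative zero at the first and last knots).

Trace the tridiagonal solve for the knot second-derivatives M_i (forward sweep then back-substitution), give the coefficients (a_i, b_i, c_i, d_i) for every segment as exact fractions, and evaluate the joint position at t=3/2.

Δ: Δ0=-4/3, Δ1=5/3, Δ2=-3, Δ3=1
row 1: diag=12, rhs=18; c'=1/4, d'=3/2
row 2: denom=8−3·1/4=29/4; d'=(-28−3·3/2)/(29/4)=-130/29
row 3: denom=8−1·4/29=228/29; d'=(24−1·-130/29)/(228/29)=413/114
back: M3=413/114
back: M2=-130/29−4/29·413/114=-284/57
back: M1=3/2−1/4·-284/57=313/114
M: M0=0, M1=313/114, M2=-284/57, M3=413/114, M4=0
seg 0: a=3, c=M0/2=0, d=(M1−M0)/(6·3)=313/2052, b=Δ0−h0·(2M0+M1)/6=-617/228
seg 1: a=-1, c=M1/2=313/228, d=(M2−M1)/(6·3)=-881/2052, b=Δ1−h1·(2M1+M2)/6=161/114
seg 2: a=4, c=M2/2=-142/57, d=(M3−M2)/(6·1)=109/76, b=Δ2−h2·(2M2+M3)/6=-443/228
seg 3: a=1, c=M3/2=413/228, d=(M4−M3)/(6·3)=-413/2052, b=Δ3−h3·(2M3+M4)/6=-299/114
t_q=3/2 → seg 0, τ=3/2; S=3+-617/228·τ+0·τ²+313/2052·τ³=-331/608

  seg 0: a=3 b=-617/228 c=0 d=313/2052
  seg 1: a=-1 b=161/114 c=313/228 d=-881/2052
  seg 2: a=4 b=-443/228 c=-142/57 d=109/76
  seg 3: a=1 b=-299/114 c=413/228 d=-413/2052
S(3/2) = -331/608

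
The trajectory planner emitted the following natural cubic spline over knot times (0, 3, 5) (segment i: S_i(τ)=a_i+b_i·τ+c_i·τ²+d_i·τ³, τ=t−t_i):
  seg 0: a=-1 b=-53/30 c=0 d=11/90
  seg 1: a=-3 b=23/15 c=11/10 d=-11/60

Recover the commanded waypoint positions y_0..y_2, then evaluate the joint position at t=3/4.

y_0 = S_0(0) = a_0 = -1
y_1 = S_1(0) = a_1 = -3
y_2 = S_1(2) = 3
t_q=3/4 is in segment 0 (τ=3/4); S_0(τ)=-291/128

y_0=-1 y_1=-3 y_2=3
S(3/4) = -291/128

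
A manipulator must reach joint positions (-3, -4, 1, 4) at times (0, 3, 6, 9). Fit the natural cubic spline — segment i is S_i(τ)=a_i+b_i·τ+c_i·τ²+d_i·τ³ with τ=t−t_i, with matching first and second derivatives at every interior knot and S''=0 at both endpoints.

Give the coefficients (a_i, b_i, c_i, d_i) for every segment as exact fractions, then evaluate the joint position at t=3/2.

  seg 0: a=-3 b=-41/45 c=0 d=26/405
  seg 1: a=-4 b=37/45 c=26/45 d=-8/81
  seg 2: a=1 b=73/45 c=-14/45 d=14/405
S(3/2) = -83/20

Δ: Δ0=-1/3, Δ1=5/3, Δ2=1
row 1: diag=12, rhs=12; c'=1/4, d'=1
row 2: denom=12−3·1/4=45/4; d'=(-4−3·1)/(45/4)=-28/45
back: M2=-28/45
back: M1=1−1/4·-28/45=52/45
M: M0=0, M1=52/45, M2=-28/45, M3=0
seg 0: a=-3, c=M0/2=0, d=(M1−M0)/(6·3)=26/405, b=Δ0−h0·(2M0+M1)/6=-41/45
seg 1: a=-4, c=M1/2=26/45, d=(M2−M1)/(6·3)=-8/81, b=Δ1−h1·(2M1+M2)/6=37/45
seg 2: a=1, c=M2/2=-14/45, d=(M3−M2)/(6·3)=14/405, b=Δ2−h2·(2M2+M3)/6=73/45
t_q=3/2 → seg 0, τ=3/2; S=-3+-41/45·τ+0·τ²+26/405·τ³=-83/20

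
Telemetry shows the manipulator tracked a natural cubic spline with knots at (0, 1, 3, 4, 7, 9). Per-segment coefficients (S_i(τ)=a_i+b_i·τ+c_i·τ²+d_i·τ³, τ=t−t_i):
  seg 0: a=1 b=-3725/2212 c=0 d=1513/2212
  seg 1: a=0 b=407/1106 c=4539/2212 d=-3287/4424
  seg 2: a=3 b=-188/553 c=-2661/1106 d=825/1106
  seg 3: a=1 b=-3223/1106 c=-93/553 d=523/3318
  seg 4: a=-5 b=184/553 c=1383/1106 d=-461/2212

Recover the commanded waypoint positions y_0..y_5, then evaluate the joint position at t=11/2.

y_0 = S_0(0) = a_0 = 1
y_1 = S_1(0) = a_1 = 0
y_2 = S_2(0) = a_2 = 3
y_3 = S_3(0) = a_3 = 1
y_4 = S_4(0) = a_4 = -5
y_5 = S_4(2) = -1
t_q=11/2 is in segment 3 (τ=3/2); S_3(τ)=-4067/1264

y_0=1 y_1=0 y_2=3 y_3=1 y_4=-5 y_5=-1
S(11/2) = -4067/1264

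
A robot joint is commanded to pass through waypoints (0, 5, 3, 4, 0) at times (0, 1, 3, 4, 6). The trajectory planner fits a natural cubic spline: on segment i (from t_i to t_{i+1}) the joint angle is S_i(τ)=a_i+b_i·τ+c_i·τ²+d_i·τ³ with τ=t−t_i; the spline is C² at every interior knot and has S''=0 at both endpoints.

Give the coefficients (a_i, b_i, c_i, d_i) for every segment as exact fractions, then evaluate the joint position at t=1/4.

Δ: Δ0=5, Δ1=-1, Δ2=1, Δ3=-2
row 1: diag=6, rhs=-36; c'=1/3, d'=-6
row 2: denom=6−2·1/3=16/3; d'=(12−2·-6)/(16/3)=9/2
row 3: denom=6−1·3/16=93/16; d'=(-18−1·9/2)/(93/16)=-120/31
back: M3=-120/31
back: M2=9/2−3/16·-120/31=162/31
back: M1=-6−1/3·162/31=-240/31
M: M0=0, M1=-240/31, M2=162/31, M3=-120/31, M4=0
seg 0: a=0, c=M0/2=0, d=(M1−M0)/(6·1)=-40/31, b=Δ0−h0·(2M0+M1)/6=195/31
seg 1: a=5, c=M1/2=-120/31, d=(M2−M1)/(6·2)=67/62, b=Δ1−h1·(2M1+M2)/6=75/31
seg 2: a=3, c=M2/2=81/31, d=(M3−M2)/(6·1)=-47/31, b=Δ2−h2·(2M2+M3)/6=-3/31
seg 3: a=4, c=M3/2=-60/31, d=(M4−M3)/(6·2)=10/31, b=Δ3−h3·(2M3+M4)/6=18/31
t_q=1/4 → seg 0, τ=1/4; S=0+195/31·τ+0·τ²+-40/31·τ³=385/248

  seg 0: a=0 b=195/31 c=0 d=-40/31
  seg 1: a=5 b=75/31 c=-120/31 d=67/62
  seg 2: a=3 b=-3/31 c=81/31 d=-47/31
  seg 3: a=4 b=18/31 c=-60/31 d=10/31
S(1/4) = 385/248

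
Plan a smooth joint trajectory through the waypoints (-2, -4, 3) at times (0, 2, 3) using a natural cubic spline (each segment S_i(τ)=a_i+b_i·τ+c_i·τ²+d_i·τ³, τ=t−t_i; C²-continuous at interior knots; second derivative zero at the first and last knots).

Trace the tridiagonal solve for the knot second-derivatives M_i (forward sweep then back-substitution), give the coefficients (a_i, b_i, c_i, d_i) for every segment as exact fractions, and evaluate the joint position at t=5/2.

  seg 0: a=-2 b=-11/3 c=0 d=2/3
  seg 1: a=-4 b=13/3 c=4 d=-4/3
S(5/2) = -1

Δ: Δ0=-1, Δ1=7
row 1: diag=6, rhs=48; c'=1/6, d'=8
back: M1=8
M: M0=0, M1=8, M2=0
seg 0: a=-2, c=M0/2=0, d=(M1−M0)/(6·2)=2/3, b=Δ0−h0·(2M0+M1)/6=-11/3
seg 1: a=-4, c=M1/2=4, d=(M2−M1)/(6·1)=-4/3, b=Δ1−h1·(2M1+M2)/6=13/3
t_q=5/2 → seg 1, τ=1/2; S=-4+13/3·τ+4·τ²+-4/3·τ³=-1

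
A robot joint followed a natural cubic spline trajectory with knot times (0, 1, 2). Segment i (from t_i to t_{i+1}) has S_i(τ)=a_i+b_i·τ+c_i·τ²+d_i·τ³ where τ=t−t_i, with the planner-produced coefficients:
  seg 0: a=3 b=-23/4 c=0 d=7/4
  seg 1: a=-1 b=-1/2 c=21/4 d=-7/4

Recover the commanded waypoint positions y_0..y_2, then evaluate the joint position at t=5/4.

y_0 = S_0(0) = a_0 = 3
y_1 = S_1(0) = a_1 = -1
y_2 = S_1(1) = 2
t_q=5/4 is in segment 1 (τ=1/4); S_1(τ)=-211/256

y_0=3 y_1=-1 y_2=2
S(5/4) = -211/256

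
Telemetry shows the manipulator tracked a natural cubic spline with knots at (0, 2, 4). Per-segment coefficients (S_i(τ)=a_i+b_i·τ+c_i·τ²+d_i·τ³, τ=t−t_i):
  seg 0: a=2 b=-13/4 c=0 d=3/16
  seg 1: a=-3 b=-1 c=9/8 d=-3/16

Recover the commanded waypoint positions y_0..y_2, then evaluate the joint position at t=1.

y_0=2 y_1=-3 y_2=-2
S(1) = -17/16

y_0 = S_0(0) = a_0 = 2
y_1 = S_1(0) = a_1 = -3
y_2 = S_1(2) = -2
t_q=1 is in segment 0 (τ=1); S_0(τ)=-17/16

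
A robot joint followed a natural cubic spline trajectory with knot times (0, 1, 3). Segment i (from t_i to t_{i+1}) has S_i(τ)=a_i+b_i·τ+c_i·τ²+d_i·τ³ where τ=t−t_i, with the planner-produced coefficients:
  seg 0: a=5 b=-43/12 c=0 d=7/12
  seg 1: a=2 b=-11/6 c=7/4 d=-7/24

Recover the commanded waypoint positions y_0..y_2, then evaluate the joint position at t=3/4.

y_0 = S_0(0) = a_0 = 5
y_1 = S_1(0) = a_1 = 2
y_2 = S_1(2) = 3
t_q=3/4 is in segment 0 (τ=3/4); S_0(τ)=655/256

y_0=5 y_1=2 y_2=3
S(3/4) = 655/256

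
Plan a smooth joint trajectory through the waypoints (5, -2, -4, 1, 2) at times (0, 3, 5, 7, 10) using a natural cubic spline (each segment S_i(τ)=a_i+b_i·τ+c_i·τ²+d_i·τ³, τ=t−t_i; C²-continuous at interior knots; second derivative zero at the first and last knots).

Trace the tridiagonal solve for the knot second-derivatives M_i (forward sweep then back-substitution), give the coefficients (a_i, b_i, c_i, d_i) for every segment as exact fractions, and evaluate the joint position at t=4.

Δ: Δ0=-7/3, Δ1=-1, Δ2=5/2, Δ3=1/3
row 1: diag=10, rhs=8; c'=1/5, d'=4/5
row 2: denom=8−2·1/5=38/5; d'=(21−2·4/5)/(38/5)=97/38
row 3: denom=10−2·5/19=180/19; d'=(-13−2·97/38)/(180/19)=-86/45
back: M3=-86/45
back: M2=97/38−5/19·-86/45=55/18
back: M1=4/5−1/5·55/18=17/90
M: M0=0, M1=17/90, M2=55/18, M3=-86/45, M4=0
seg 0: a=5, c=M0/2=0, d=(M1−M0)/(6·3)=17/1620, b=Δ0−h0·(2M0+M1)/6=-437/180
seg 1: a=-2, c=M1/2=17/180, d=(M2−M1)/(6·2)=43/180, b=Δ1−h1·(2M1+M2)/6=-193/90
seg 2: a=-4, c=M2/2=55/36, d=(M3−M2)/(6·2)=-149/360, b=Δ2−h2·(2M2+M3)/6=11/10
seg 3: a=1, c=M3/2=-43/45, d=(M4−M3)/(6·3)=43/405, b=Δ3−h3·(2M3+M4)/6=101/45
t_q=4 → seg 1, τ=1; S=-2+-193/90·τ+17/180·τ²+43/180·τ³=-343/90

  seg 0: a=5 b=-437/180 c=0 d=17/1620
  seg 1: a=-2 b=-193/90 c=17/180 d=43/180
  seg 2: a=-4 b=11/10 c=55/36 d=-149/360
  seg 3: a=1 b=101/45 c=-43/45 d=43/405
S(4) = -343/90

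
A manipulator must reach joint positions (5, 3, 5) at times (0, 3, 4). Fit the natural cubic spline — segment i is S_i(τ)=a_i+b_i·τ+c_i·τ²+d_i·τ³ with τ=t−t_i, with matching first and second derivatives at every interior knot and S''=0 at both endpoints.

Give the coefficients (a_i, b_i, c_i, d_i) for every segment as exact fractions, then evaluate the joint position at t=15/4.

Δ: Δ0=-2/3, Δ1=2
row 1: diag=8, rhs=16; c'=1/8, d'=2
back: M1=2
M: M0=0, M1=2, M2=0
seg 0: a=5, c=M0/2=0, d=(M1−M0)/(6·3)=1/9, b=Δ0−h0·(2M0+M1)/6=-5/3
seg 1: a=3, c=M1/2=1, d=(M2−M1)/(6·1)=-1/3, b=Δ1−h1·(2M1+M2)/6=4/3
t_q=15/4 → seg 1, τ=3/4; S=3+4/3·τ+1·τ²+-1/3·τ³=283/64

  seg 0: a=5 b=-5/3 c=0 d=1/9
  seg 1: a=3 b=4/3 c=1 d=-1/3
S(15/4) = 283/64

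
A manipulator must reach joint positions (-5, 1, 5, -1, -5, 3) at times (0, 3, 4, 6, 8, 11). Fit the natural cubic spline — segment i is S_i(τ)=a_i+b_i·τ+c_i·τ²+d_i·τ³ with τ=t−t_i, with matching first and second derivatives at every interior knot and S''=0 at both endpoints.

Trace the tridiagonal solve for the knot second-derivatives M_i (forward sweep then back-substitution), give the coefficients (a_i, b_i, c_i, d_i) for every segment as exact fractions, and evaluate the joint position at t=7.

  seg 0: a=-5 b=602/813 c=0 d=1024/7317
  seg 1: a=1 b=3674/813 c=1024/813 d=-482/271
  seg 2: a=5 b=1384/813 c=-3314/813 d=935/1084
  seg 3: a=-1 b=-3457/813 c=1787/1626 d=11/813
  seg 4: a=-5 b=83/271 c=1919/1626 d=-1919/14634
S(7) = -6731/1626

Δ: Δ0=2, Δ1=4, Δ2=-3, Δ3=-2, Δ4=8/3
row 1: diag=8, rhs=12; c'=1/8, d'=3/2
row 2: denom=6−1·1/8=47/8; d'=(-42−1·3/2)/(47/8)=-348/47
row 3: denom=8−2·16/47=344/47; d'=(6−2·-348/47)/(344/47)=489/172
row 4: denom=10−2·47/172=813/86; d'=(28−2·489/172)/(813/86)=1919/813
back: M4=1919/813
back: M3=489/172−47/172·1919/813=1787/813
back: M2=-348/47−16/47·1787/813=-6628/813
back: M1=3/2−1/8·-6628/813=2048/813
M: M0=0, M1=2048/813, M2=-6628/813, M3=1787/813, M4=1919/813, M5=0
seg 0: a=-5, c=M0/2=0, d=(M1−M0)/(6·3)=1024/7317, b=Δ0−h0·(2M0+M1)/6=602/813
seg 1: a=1, c=M1/2=1024/813, d=(M2−M1)/(6·1)=-482/271, b=Δ1−h1·(2M1+M2)/6=3674/813
seg 2: a=5, c=M2/2=-3314/813, d=(M3−M2)/(6·2)=935/1084, b=Δ2−h2·(2M2+M3)/6=1384/813
seg 3: a=-1, c=M3/2=1787/1626, d=(M4−M3)/(6·2)=11/813, b=Δ3−h3·(2M3+M4)/6=-3457/813
seg 4: a=-5, c=M4/2=1919/1626, d=(M5−M4)/(6·3)=-1919/14634, b=Δ4−h4·(2M4+M5)/6=83/271
t_q=7 → seg 3, τ=1; S=-1+-3457/813·τ+1787/1626·τ²+11/813·τ³=-6731/1626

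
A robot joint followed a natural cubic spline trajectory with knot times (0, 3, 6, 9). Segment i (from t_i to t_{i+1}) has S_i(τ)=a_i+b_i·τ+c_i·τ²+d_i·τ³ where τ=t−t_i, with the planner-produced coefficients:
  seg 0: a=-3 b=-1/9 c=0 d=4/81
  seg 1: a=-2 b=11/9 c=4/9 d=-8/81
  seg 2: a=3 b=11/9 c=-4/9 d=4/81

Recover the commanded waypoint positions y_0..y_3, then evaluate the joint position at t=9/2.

y_0 = S_0(0) = a_0 = -3
y_1 = S_1(0) = a_1 = -2
y_2 = S_2(0) = a_2 = 3
y_3 = S_2(3) = 4
t_q=9/2 is in segment 1 (τ=3/2); S_1(τ)=1/2

y_0=-3 y_1=-2 y_2=3 y_3=4
S(9/2) = 1/2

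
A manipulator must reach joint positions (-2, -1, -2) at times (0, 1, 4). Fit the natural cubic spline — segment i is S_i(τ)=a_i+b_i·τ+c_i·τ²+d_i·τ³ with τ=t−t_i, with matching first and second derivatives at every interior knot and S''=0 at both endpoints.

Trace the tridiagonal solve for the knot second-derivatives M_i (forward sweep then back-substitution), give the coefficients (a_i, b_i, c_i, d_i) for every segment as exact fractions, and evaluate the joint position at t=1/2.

  seg 0: a=-2 b=7/6 c=0 d=-1/6
  seg 1: a=-1 b=2/3 c=-1/2 d=1/18
S(1/2) = -23/16

Δ: Δ0=1, Δ1=-1/3
row 1: diag=8, rhs=-8; c'=3/8, d'=-1
back: M1=-1
M: M0=0, M1=-1, M2=0
seg 0: a=-2, c=M0/2=0, d=(M1−M0)/(6·1)=-1/6, b=Δ0−h0·(2M0+M1)/6=7/6
seg 1: a=-1, c=M1/2=-1/2, d=(M2−M1)/(6·3)=1/18, b=Δ1−h1·(2M1+M2)/6=2/3
t_q=1/2 → seg 0, τ=1/2; S=-2+7/6·τ+0·τ²+-1/6·τ³=-23/16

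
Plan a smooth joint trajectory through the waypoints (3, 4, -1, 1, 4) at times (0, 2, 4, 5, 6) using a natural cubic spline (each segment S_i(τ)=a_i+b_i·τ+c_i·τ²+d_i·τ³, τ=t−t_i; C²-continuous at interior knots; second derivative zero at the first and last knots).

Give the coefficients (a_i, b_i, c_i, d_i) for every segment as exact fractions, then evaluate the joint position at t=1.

  seg 0: a=3 b=145/84 c=0 d=-103/336
  seg 1: a=4 b=-41/21 c=-103/56 d=263/336
  seg 2: a=-1 b=1/12 c=20/7 d=-79/84
  seg 3: a=1 b=125/42 c=1/28 d=-1/84
S(1) = 495/112

Δ: Δ0=1/2, Δ1=-5/2, Δ2=2, Δ3=3
row 1: diag=8, rhs=-18; c'=1/4, d'=-9/4
row 2: denom=6−2·1/4=11/2; d'=(27−2·-9/4)/(11/2)=63/11
row 3: denom=4−1·2/11=42/11; d'=(6−1·63/11)/(42/11)=1/14
back: M3=1/14
back: M2=63/11−2/11·1/14=40/7
back: M1=-9/4−1/4·40/7=-103/28
M: M0=0, M1=-103/28, M2=40/7, M3=1/14, M4=0
seg 0: a=3, c=M0/2=0, d=(M1−M0)/(6·2)=-103/336, b=Δ0−h0·(2M0+M1)/6=145/84
seg 1: a=4, c=M1/2=-103/56, d=(M2−M1)/(6·2)=263/336, b=Δ1−h1·(2M1+M2)/6=-41/21
seg 2: a=-1, c=M2/2=20/7, d=(M3−M2)/(6·1)=-79/84, b=Δ2−h2·(2M2+M3)/6=1/12
seg 3: a=1, c=M3/2=1/28, d=(M4−M3)/(6·1)=-1/84, b=Δ3−h3·(2M3+M4)/6=125/42
t_q=1 → seg 0, τ=1; S=3+145/84·τ+0·τ²+-103/336·τ³=495/112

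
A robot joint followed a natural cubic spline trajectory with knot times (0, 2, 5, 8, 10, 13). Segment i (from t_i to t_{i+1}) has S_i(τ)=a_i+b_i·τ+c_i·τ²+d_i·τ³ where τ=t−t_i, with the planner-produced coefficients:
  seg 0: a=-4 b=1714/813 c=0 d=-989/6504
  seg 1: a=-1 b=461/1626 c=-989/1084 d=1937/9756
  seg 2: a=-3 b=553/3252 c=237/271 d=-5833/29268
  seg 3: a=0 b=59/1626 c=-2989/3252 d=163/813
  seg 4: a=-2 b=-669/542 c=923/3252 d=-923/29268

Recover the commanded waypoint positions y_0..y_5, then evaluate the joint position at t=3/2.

y_0 = S_0(0) = a_0 = -4
y_1 = S_1(0) = a_1 = -1
y_2 = S_2(0) = a_2 = -3
y_3 = S_3(0) = a_3 = 0
y_4 = S_4(0) = a_4 = -2
y_5 = S_4(3) = -4
t_q=3/2 is in segment 0 (τ=3/2); S_0(τ)=-23429/17344

y_0=-4 y_1=-1 y_2=-3 y_3=0 y_4=-2 y_5=-4
S(3/2) = -23429/17344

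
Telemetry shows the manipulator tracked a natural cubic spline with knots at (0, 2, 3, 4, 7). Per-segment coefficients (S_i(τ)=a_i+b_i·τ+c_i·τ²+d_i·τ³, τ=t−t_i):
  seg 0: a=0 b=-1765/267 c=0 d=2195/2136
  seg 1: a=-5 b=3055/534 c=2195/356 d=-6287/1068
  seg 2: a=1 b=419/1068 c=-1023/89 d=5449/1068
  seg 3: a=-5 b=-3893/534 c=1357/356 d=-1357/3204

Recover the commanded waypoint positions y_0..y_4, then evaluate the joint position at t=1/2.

y_0 = S_0(0) = a_0 = 0
y_1 = S_1(0) = a_1 = -5
y_2 = S_2(0) = a_2 = 1
y_3 = S_3(0) = a_3 = -5
y_4 = S_3(3) = -4
t_q=1/2 is in segment 0 (τ=1/2); S_0(τ)=-18095/5696

y_0=0 y_1=-5 y_2=1 y_3=-5 y_4=-4
S(1/2) = -18095/5696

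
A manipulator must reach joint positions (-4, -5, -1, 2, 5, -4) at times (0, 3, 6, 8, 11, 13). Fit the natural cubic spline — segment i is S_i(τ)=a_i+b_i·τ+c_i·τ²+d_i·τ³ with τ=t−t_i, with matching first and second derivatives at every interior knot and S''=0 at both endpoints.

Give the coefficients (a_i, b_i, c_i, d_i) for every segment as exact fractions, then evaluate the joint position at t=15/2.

  seg 0: a=-4 b=-1695/2138 c=0 d=2947/57726
  seg 1: a=-5 b=626/1069 c=2947/6414 d=-4045/57726
  seg 2: a=-1 b=3101/2138 c=-183/1069 d=419/4276
  seg 3: a=2 b=4151/2138 c=891/2138 d=-781/3207
  seg 4: a=5 b=-4561/2138 c=-3795/2138 d=1265/4276
S(15/2) = 38353/34208

Δ: Δ0=-1/3, Δ1=4/3, Δ2=3/2, Δ3=1, Δ4=-9/2
row 1: diag=12, rhs=10; c'=1/4, d'=5/6
row 2: denom=10−3·1/4=37/4; d'=(1−3·5/6)/(37/4)=-6/37
row 3: denom=10−2·8/37=354/37; d'=(-3−2·-6/37)/(354/37)=-33/118
row 4: denom=10−3·37/118=1069/118; d'=(-33−3·-33/118)/(1069/118)=-3795/1069
back: M4=-3795/1069
back: M3=-33/118−37/118·-3795/1069=891/1069
back: M2=-6/37−8/37·891/1069=-366/1069
back: M1=5/6−1/4·-366/1069=2947/3207
M: M0=0, M1=2947/3207, M2=-366/1069, M3=891/1069, M4=-3795/1069, M5=0
seg 0: a=-4, c=M0/2=0, d=(M1−M0)/(6·3)=2947/57726, b=Δ0−h0·(2M0+M1)/6=-1695/2138
seg 1: a=-5, c=M1/2=2947/6414, d=(M2−M1)/(6·3)=-4045/57726, b=Δ1−h1·(2M1+M2)/6=626/1069
seg 2: a=-1, c=M2/2=-183/1069, d=(M3−M2)/(6·2)=419/4276, b=Δ2−h2·(2M2+M3)/6=3101/2138
seg 3: a=2, c=M3/2=891/2138, d=(M4−M3)/(6·3)=-781/3207, b=Δ3−h3·(2M3+M4)/6=4151/2138
seg 4: a=5, c=M4/2=-3795/2138, d=(M5−M4)/(6·2)=1265/4276, b=Δ4−h4·(2M4+M5)/6=-4561/2138
t_q=15/2 → seg 2, τ=3/2; S=-1+3101/2138·τ+-183/1069·τ²+419/4276·τ³=38353/34208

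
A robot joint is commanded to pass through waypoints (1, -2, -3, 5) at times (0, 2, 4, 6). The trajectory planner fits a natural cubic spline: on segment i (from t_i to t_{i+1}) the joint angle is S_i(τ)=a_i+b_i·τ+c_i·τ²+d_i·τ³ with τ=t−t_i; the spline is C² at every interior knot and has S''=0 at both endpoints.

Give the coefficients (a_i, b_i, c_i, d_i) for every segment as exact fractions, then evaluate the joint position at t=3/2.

Δ: Δ0=-3/2, Δ1=-1/2, Δ2=4
row 1: diag=8, rhs=6; c'=1/4, d'=3/4
row 2: denom=8−2·1/4=15/2; d'=(27−2·3/4)/(15/2)=17/5
back: M2=17/5
back: M1=3/4−1/4·17/5=-1/10
M: M0=0, M1=-1/10, M2=17/5, M3=0
seg 0: a=1, c=M0/2=0, d=(M1−M0)/(6·2)=-1/120, b=Δ0−h0·(2M0+M1)/6=-22/15
seg 1: a=-2, c=M1/2=-1/20, d=(M2−M1)/(6·2)=7/24, b=Δ1−h1·(2M1+M2)/6=-47/30
seg 2: a=-3, c=M2/2=17/10, d=(M3−M2)/(6·2)=-17/60, b=Δ2−h2·(2M2+M3)/6=26/15
t_q=3/2 → seg 0, τ=3/2; S=1+-22/15·τ+0·τ²+-1/120·τ³=-393/320

  seg 0: a=1 b=-22/15 c=0 d=-1/120
  seg 1: a=-2 b=-47/30 c=-1/20 d=7/24
  seg 2: a=-3 b=26/15 c=17/10 d=-17/60
S(3/2) = -393/320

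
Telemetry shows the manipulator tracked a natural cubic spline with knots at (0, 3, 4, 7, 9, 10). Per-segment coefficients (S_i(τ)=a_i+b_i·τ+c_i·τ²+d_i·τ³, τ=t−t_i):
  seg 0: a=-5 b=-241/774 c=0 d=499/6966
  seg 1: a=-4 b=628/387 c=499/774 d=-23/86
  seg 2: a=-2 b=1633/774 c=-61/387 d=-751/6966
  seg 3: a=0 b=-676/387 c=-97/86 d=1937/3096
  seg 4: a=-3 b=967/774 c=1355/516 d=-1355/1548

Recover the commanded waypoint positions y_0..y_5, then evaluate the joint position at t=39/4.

y_0=-5 y_1=-4 y_2=-2 y_3=0 y_4=-3 y_5=0
S(39/4) = -31543/33024

y_0 = S_0(0) = a_0 = -5
y_1 = S_1(0) = a_1 = -4
y_2 = S_2(0) = a_2 = -2
y_3 = S_3(0) = a_3 = 0
y_4 = S_4(0) = a_4 = -3
y_5 = S_4(1) = 0
t_q=39/4 is in segment 4 (τ=3/4); S_4(τ)=-31543/33024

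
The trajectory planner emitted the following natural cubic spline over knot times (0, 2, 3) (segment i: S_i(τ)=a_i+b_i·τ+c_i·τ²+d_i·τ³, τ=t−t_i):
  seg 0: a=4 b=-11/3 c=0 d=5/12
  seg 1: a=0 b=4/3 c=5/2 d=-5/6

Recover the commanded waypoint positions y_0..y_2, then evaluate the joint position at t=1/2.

y_0 = S_0(0) = a_0 = 4
y_1 = S_1(0) = a_1 = 0
y_2 = S_1(1) = 3
t_q=1/2 is in segment 0 (τ=1/2); S_0(τ)=71/32

y_0=4 y_1=0 y_2=3
S(1/2) = 71/32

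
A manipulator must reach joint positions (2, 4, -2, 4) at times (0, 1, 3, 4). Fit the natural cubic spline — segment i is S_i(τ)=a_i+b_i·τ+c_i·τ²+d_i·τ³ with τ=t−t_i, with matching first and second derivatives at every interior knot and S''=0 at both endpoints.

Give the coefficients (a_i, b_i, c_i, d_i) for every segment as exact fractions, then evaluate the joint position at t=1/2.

Δ: Δ0=2, Δ1=-3, Δ2=6
row 1: diag=6, rhs=-30; c'=1/3, d'=-5
row 2: denom=6−2·1/3=16/3; d'=(54−2·-5)/(16/3)=12
back: M2=12
back: M1=-5−1/3·12=-9
M: M0=0, M1=-9, M2=12, M3=0
seg 0: a=2, c=M0/2=0, d=(M1−M0)/(6·1)=-3/2, b=Δ0−h0·(2M0+M1)/6=7/2
seg 1: a=4, c=M1/2=-9/2, d=(M2−M1)/(6·2)=7/4, b=Δ1−h1·(2M1+M2)/6=-1
seg 2: a=-2, c=M2/2=6, d=(M3−M2)/(6·1)=-2, b=Δ2−h2·(2M2+M3)/6=2
t_q=1/2 → seg 0, τ=1/2; S=2+7/2·τ+0·τ²+-3/2·τ³=57/16

  seg 0: a=2 b=7/2 c=0 d=-3/2
  seg 1: a=4 b=-1 c=-9/2 d=7/4
  seg 2: a=-2 b=2 c=6 d=-2
S(1/2) = 57/16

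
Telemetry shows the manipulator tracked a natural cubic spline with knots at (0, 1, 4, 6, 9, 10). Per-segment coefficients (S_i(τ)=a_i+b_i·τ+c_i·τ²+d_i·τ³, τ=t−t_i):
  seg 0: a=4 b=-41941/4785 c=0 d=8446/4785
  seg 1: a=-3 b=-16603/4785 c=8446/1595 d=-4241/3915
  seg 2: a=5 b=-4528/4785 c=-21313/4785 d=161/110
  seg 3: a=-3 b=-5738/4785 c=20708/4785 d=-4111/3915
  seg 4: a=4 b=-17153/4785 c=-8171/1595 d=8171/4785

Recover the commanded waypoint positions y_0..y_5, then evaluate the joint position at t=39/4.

y_0 = S_0(0) = a_0 = 4
y_1 = S_1(0) = a_1 = -3
y_2 = S_2(0) = a_2 = 5
y_3 = S_3(0) = a_3 = -3
y_4 = S_4(0) = a_4 = 4
y_5 = S_4(1) = -3
t_q=39/4 is in segment 4 (τ=3/4); S_4(τ)=-17349/20416

y_0=4 y_1=-3 y_2=5 y_3=-3 y_4=4 y_5=-3
S(39/4) = -17349/20416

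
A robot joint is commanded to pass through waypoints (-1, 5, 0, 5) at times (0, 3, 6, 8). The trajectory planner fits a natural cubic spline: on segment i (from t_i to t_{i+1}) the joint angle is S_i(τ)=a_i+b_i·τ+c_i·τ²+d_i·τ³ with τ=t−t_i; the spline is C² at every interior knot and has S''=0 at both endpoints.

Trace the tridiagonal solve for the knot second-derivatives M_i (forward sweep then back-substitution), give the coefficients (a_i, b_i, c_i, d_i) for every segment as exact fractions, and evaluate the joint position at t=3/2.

Δ: Δ0=2, Δ1=-5/3, Δ2=5/2
row 1: diag=12, rhs=-22; c'=1/4, d'=-11/6
row 2: denom=10−3·1/4=37/4; d'=(25−3·-11/6)/(37/4)=122/37
back: M2=122/37
back: M1=-11/6−1/4·122/37=-295/111
M: M0=0, M1=-295/111, M2=122/37, M3=0
seg 0: a=-1, c=M0/2=0, d=(M1−M0)/(6·3)=-295/1998, b=Δ0−h0·(2M0+M1)/6=739/222
seg 1: a=5, c=M1/2=-295/222, d=(M2−M1)/(6·3)=661/1998, b=Δ1−h1·(2M1+M2)/6=-73/111
seg 2: a=0, c=M2/2=61/37, d=(M3−M2)/(6·2)=-61/222, b=Δ2−h2·(2M2+M3)/6=67/222
t_q=3/2 → seg 0, τ=3/2; S=-1+739/222·τ+0·τ²+-295/1998·τ³=2069/592

  seg 0: a=-1 b=739/222 c=0 d=-295/1998
  seg 1: a=5 b=-73/111 c=-295/222 d=661/1998
  seg 2: a=0 b=67/222 c=61/37 d=-61/222
S(3/2) = 2069/592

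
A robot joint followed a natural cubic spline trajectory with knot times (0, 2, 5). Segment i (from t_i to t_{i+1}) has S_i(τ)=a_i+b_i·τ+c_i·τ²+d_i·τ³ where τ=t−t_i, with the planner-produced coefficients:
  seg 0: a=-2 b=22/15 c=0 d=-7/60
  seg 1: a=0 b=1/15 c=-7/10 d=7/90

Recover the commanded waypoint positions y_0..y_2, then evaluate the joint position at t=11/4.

y_0 = S_0(0) = a_0 = -2
y_1 = S_1(0) = a_1 = 0
y_2 = S_1(3) = -4
t_q=11/4 is in segment 1 (τ=3/4); S_1(τ)=-199/640

y_0=-2 y_1=0 y_2=-4
S(11/4) = -199/640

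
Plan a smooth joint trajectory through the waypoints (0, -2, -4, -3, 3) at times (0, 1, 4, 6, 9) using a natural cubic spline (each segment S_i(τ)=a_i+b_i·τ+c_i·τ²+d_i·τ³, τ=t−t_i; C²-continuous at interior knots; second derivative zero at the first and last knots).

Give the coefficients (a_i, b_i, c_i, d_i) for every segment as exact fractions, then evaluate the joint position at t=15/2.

  seg 0: a=0 b=-243/113 c=0 d=17/113
  seg 1: a=-2 b=-192/113 c=51/113 d=-109/3051
  seg 2: a=-4 b=5/113 c=44/339 d=133/2712
  seg 3: a=-3 b=781/678 c=575/1356 d=-575/12204
S(15/2) = -1725/3616

Δ: Δ0=-2, Δ1=-2/3, Δ2=1/2, Δ3=2
row 1: diag=8, rhs=8; c'=3/8, d'=1
row 2: denom=10−3·3/8=71/8; d'=(7−3·1)/(71/8)=32/71
row 3: denom=10−2·16/71=678/71; d'=(9−2·32/71)/(678/71)=575/678
back: M3=575/678
back: M2=32/71−16/71·575/678=88/339
back: M1=1−3/8·88/339=102/113
M: M0=0, M1=102/113, M2=88/339, M3=575/678, M4=0
seg 0: a=0, c=M0/2=0, d=(M1−M0)/(6·1)=17/113, b=Δ0−h0·(2M0+M1)/6=-243/113
seg 1: a=-2, c=M1/2=51/113, d=(M2−M1)/(6·3)=-109/3051, b=Δ1−h1·(2M1+M2)/6=-192/113
seg 2: a=-4, c=M2/2=44/339, d=(M3−M2)/(6·2)=133/2712, b=Δ2−h2·(2M2+M3)/6=5/113
seg 3: a=-3, c=M3/2=575/1356, d=(M4−M3)/(6·3)=-575/12204, b=Δ3−h3·(2M3+M4)/6=781/678
t_q=15/2 → seg 3, τ=3/2; S=-3+781/678·τ+575/1356·τ²+-575/12204·τ³=-1725/3616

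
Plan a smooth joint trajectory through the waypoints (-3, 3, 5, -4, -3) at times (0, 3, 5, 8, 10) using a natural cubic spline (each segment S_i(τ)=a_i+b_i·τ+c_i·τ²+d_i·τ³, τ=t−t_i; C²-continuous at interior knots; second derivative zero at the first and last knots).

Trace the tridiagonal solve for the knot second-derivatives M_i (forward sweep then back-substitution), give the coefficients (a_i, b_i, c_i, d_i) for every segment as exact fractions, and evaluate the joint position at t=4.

Δ: Δ0=2, Δ1=1, Δ2=-3, Δ3=1/2
row 1: diag=10, rhs=-6; c'=1/5, d'=-3/5
row 2: denom=10−2·1/5=48/5; d'=(-24−2·-3/5)/(48/5)=-19/8
row 3: denom=10−3·5/16=145/16; d'=(21−3·-19/8)/(145/16)=90/29
back: M3=90/29
back: M2=-19/8−5/16·90/29=-97/29
back: M1=-3/5−1/5·-97/29=2/29
M: M0=0, M1=2/29, M2=-97/29, M3=90/29, M4=0
seg 0: a=-3, c=M0/2=0, d=(M1−M0)/(6·3)=1/261, b=Δ0−h0·(2M0+M1)/6=57/29
seg 1: a=3, c=M1/2=1/29, d=(M2−M1)/(6·2)=-33/116, b=Δ1−h1·(2M1+M2)/6=60/29
seg 2: a=5, c=M2/2=-97/58, d=(M3−M2)/(6·3)=187/522, b=Δ2−h2·(2M2+M3)/6=-35/29
seg 3: a=-4, c=M3/2=45/29, d=(M4−M3)/(6·2)=-15/58, b=Δ3−h3·(2M3+M4)/6=-91/58
t_q=4 → seg 1, τ=1; S=3+60/29·τ+1/29·τ²+-33/116·τ³=559/116

  seg 0: a=-3 b=57/29 c=0 d=1/261
  seg 1: a=3 b=60/29 c=1/29 d=-33/116
  seg 2: a=5 b=-35/29 c=-97/58 d=187/522
  seg 3: a=-4 b=-91/58 c=45/29 d=-15/58
S(4) = 559/116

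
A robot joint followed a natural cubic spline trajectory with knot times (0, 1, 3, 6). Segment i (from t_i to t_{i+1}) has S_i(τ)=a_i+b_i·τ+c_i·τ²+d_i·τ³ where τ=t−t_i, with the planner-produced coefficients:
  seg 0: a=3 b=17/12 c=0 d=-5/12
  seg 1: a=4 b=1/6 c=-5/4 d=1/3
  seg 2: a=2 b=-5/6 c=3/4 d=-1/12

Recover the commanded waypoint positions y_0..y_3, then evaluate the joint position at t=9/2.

y_0 = S_0(0) = a_0 = 3
y_1 = S_1(0) = a_1 = 4
y_2 = S_2(0) = a_2 = 2
y_3 = S_2(3) = 4
t_q=9/2 is in segment 2 (τ=3/2); S_2(τ)=69/32

y_0=3 y_1=4 y_2=2 y_3=4
S(9/2) = 69/32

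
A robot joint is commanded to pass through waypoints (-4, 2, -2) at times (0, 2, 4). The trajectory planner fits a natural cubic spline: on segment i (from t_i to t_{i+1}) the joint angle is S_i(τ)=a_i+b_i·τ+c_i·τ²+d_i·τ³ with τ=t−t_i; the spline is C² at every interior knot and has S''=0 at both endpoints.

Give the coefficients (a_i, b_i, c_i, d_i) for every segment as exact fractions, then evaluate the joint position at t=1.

  seg 0: a=-4 b=17/4 c=0 d=-5/16
  seg 1: a=2 b=1/2 c=-15/8 d=5/16
S(1) = -1/16

Δ: Δ0=3, Δ1=-2
row 1: diag=8, rhs=-30; c'=1/4, d'=-15/4
back: M1=-15/4
M: M0=0, M1=-15/4, M2=0
seg 0: a=-4, c=M0/2=0, d=(M1−M0)/(6·2)=-5/16, b=Δ0−h0·(2M0+M1)/6=17/4
seg 1: a=2, c=M1/2=-15/8, d=(M2−M1)/(6·2)=5/16, b=Δ1−h1·(2M1+M2)/6=1/2
t_q=1 → seg 0, τ=1; S=-4+17/4·τ+0·τ²+-5/16·τ³=-1/16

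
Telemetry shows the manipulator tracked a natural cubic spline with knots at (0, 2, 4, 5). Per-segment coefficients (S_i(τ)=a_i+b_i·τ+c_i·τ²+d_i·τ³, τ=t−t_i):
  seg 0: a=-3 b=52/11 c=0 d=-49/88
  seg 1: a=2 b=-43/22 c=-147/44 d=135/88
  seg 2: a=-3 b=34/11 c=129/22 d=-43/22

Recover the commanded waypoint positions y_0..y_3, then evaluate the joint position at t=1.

y_0 = S_0(0) = a_0 = -3
y_1 = S_1(0) = a_1 = 2
y_2 = S_2(0) = a_2 = -3
y_3 = S_2(1) = 4
t_q=1 is in segment 0 (τ=1); S_0(τ)=103/88

y_0=-3 y_1=2 y_2=-3 y_3=4
S(1) = 103/88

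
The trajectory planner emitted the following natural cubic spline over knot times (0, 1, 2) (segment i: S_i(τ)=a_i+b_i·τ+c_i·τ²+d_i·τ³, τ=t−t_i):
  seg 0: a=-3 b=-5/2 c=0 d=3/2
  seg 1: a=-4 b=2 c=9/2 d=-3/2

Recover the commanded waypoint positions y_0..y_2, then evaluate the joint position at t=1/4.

y_0 = S_0(0) = a_0 = -3
y_1 = S_1(0) = a_1 = -4
y_2 = S_1(1) = 1
t_q=1/4 is in segment 0 (τ=1/4); S_0(τ)=-461/128

y_0=-3 y_1=-4 y_2=1
S(1/4) = -461/128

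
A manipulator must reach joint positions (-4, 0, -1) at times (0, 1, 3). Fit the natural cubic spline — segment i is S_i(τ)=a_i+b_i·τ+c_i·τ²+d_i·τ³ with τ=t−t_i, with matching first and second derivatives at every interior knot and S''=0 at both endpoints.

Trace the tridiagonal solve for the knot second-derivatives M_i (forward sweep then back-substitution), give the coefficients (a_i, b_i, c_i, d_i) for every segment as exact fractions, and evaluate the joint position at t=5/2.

  seg 0: a=-4 b=19/4 c=0 d=-3/4
  seg 1: a=0 b=5/2 c=-9/4 d=3/8
S(5/2) = -3/64

Δ: Δ0=4, Δ1=-1/2
row 1: diag=6, rhs=-27; c'=1/3, d'=-9/2
back: M1=-9/2
M: M0=0, M1=-9/2, M2=0
seg 0: a=-4, c=M0/2=0, d=(M1−M0)/(6·1)=-3/4, b=Δ0−h0·(2M0+M1)/6=19/4
seg 1: a=0, c=M1/2=-9/4, d=(M2−M1)/(6·2)=3/8, b=Δ1−h1·(2M1+M2)/6=5/2
t_q=5/2 → seg 1, τ=3/2; S=0+5/2·τ+-9/4·τ²+3/8·τ³=-3/64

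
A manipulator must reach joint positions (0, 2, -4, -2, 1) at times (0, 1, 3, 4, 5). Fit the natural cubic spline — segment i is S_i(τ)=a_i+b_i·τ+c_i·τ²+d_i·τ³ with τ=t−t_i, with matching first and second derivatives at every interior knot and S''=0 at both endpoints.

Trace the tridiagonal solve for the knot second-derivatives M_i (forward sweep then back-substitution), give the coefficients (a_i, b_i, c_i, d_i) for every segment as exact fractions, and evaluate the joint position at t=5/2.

Δ: Δ0=2, Δ1=-3, Δ2=2, Δ3=3
row 1: diag=6, rhs=-30; c'=1/3, d'=-5
row 2: denom=6−2·1/3=16/3; d'=(30−2·-5)/(16/3)=15/2
row 3: denom=4−1·3/16=61/16; d'=(6−1·15/2)/(61/16)=-24/61
back: M3=-24/61
back: M2=15/2−3/16·-24/61=462/61
back: M1=-5−1/3·462/61=-459/61
M: M0=0, M1=-459/61, M2=462/61, M3=-24/61, M4=0
seg 0: a=0, c=M0/2=0, d=(M1−M0)/(6·1)=-153/122, b=Δ0−h0·(2M0+M1)/6=397/122
seg 1: a=2, c=M1/2=-459/122, d=(M2−M1)/(6·2)=307/244, b=Δ1−h1·(2M1+M2)/6=-31/61
seg 2: a=-4, c=M2/2=231/61, d=(M3−M2)/(6·1)=-81/61, b=Δ2−h2·(2M2+M3)/6=-28/61
seg 3: a=-2, c=M3/2=-12/61, d=(M4−M3)/(6·1)=4/61, b=Δ3−h3·(2M3+M4)/6=191/61
t_q=5/2 → seg 1, τ=3/2; S=2+-31/61·τ+-459/122·τ²+307/244·τ³=-5819/1952

  seg 0: a=0 b=397/122 c=0 d=-153/122
  seg 1: a=2 b=-31/61 c=-459/122 d=307/244
  seg 2: a=-4 b=-28/61 c=231/61 d=-81/61
  seg 3: a=-2 b=191/61 c=-12/61 d=4/61
S(5/2) = -5819/1952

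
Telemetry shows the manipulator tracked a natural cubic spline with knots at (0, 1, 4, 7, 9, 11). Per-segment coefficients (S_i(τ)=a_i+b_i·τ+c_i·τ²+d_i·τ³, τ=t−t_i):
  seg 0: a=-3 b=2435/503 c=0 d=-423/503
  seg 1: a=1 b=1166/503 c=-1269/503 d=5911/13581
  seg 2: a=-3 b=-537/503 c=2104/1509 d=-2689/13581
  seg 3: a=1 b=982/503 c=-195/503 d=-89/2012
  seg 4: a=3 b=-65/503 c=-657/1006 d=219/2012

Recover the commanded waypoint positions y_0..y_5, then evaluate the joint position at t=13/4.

y_0 = S_0(0) = a_0 = -3
y_1 = S_1(0) = a_1 = 1
y_2 = S_2(0) = a_2 = -3
y_3 = S_3(0) = a_3 = 1
y_4 = S_4(0) = a_4 = 3
y_5 = S_4(2) = 1
t_q=13/4 is in segment 1 (τ=9/4); S_1(τ)=-51463/32192

y_0=-3 y_1=1 y_2=-3 y_3=1 y_4=3 y_5=1
S(13/4) = -51463/32192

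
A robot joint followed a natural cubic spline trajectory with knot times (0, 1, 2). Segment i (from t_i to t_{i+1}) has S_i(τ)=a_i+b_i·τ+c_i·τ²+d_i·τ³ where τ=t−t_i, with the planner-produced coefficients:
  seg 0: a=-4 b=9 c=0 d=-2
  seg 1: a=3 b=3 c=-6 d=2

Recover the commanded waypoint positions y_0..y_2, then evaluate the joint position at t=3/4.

y_0=-4 y_1=3 y_2=2
S(3/4) = 61/32

y_0 = S_0(0) = a_0 = -4
y_1 = S_1(0) = a_1 = 3
y_2 = S_1(1) = 2
t_q=3/4 is in segment 0 (τ=3/4); S_0(τ)=61/32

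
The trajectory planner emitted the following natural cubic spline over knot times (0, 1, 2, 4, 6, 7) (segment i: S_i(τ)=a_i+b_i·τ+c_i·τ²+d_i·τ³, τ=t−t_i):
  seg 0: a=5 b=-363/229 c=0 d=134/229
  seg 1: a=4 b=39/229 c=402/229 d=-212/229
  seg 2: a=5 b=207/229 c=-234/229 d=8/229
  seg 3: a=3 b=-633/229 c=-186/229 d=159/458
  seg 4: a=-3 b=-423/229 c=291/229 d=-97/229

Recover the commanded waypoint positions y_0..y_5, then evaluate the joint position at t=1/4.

y_0 = S_0(0) = a_0 = 5
y_1 = S_1(0) = a_1 = 4
y_2 = S_2(0) = a_2 = 5
y_3 = S_3(0) = a_3 = 3
y_4 = S_4(0) = a_4 = -3
y_5 = S_4(1) = -4
t_q=1/4 is in segment 0 (τ=1/4); S_0(τ)=33803/7328

y_0=5 y_1=4 y_2=5 y_3=3 y_4=-3 y_5=-4
S(1/4) = 33803/7328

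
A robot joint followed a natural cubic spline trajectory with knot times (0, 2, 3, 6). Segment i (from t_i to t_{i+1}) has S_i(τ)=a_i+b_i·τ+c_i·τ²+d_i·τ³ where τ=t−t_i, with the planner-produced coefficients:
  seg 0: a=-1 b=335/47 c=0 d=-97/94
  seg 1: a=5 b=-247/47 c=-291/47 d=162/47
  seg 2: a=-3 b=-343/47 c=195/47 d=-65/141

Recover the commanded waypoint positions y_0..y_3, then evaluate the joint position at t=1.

y_0 = S_0(0) = a_0 = -1
y_1 = S_1(0) = a_1 = 5
y_2 = S_2(0) = a_2 = -3
y_3 = S_2(3) = 0
t_q=1 is in segment 0 (τ=1); S_0(τ)=479/94

y_0=-1 y_1=5 y_2=-3 y_3=0
S(1) = 479/94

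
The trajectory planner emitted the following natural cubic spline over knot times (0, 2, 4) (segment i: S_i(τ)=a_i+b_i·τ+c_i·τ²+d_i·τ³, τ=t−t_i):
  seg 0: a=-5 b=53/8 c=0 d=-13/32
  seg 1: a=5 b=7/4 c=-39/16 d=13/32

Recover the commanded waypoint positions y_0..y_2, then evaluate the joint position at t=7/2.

y_0 = S_0(0) = a_0 = -5
y_1 = S_1(0) = a_1 = 5
y_2 = S_1(2) = 2
t_q=7/2 is in segment 1 (τ=3/2); S_1(τ)=899/256

y_0=-5 y_1=5 y_2=2
S(7/2) = 899/256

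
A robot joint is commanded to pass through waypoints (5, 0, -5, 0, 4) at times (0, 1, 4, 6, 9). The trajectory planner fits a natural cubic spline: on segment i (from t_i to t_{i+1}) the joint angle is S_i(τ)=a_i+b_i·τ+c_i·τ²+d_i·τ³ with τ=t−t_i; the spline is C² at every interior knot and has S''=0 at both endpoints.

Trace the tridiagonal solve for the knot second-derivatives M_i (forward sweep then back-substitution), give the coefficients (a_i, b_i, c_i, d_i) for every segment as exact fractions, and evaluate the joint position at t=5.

Δ: Δ0=-5, Δ1=-5/3, Δ2=5/2, Δ3=4/3
row 1: diag=8, rhs=20; c'=3/8, d'=5/2
row 2: denom=10−3·3/8=71/8; d'=(25−3·5/2)/(71/8)=140/71
row 3: denom=10−2·16/71=678/71; d'=(-7−2·140/71)/(678/71)=-259/226
back: M3=-259/226
back: M2=140/71−16/71·-259/226=252/113
back: M1=5/2−3/8·252/113=188/113
M: M0=0, M1=188/113, M2=252/113, M3=-259/226, M4=0
seg 0: a=5, c=M0/2=0, d=(M1−M0)/(6·1)=94/339, b=Δ0−h0·(2M0+M1)/6=-1789/339
seg 1: a=0, c=M1/2=94/113, d=(M2−M1)/(6·3)=32/1017, b=Δ1−h1·(2M1+M2)/6=-1507/339
seg 2: a=-5, c=M2/2=126/113, d=(M3−M2)/(6·2)=-763/2712, b=Δ2−h2·(2M2+M3)/6=473/339
seg 3: a=0, c=M3/2=-259/452, d=(M4−M3)/(6·3)=259/4068, b=Δ3−h3·(2M3+M4)/6=1681/678
t_q=5 → seg 2, τ=1; S=-5+473/339·τ+126/113·τ²+-763/2712·τ³=-2505/904

  seg 0: a=5 b=-1789/339 c=0 d=94/339
  seg 1: a=0 b=-1507/339 c=94/113 d=32/1017
  seg 2: a=-5 b=473/339 c=126/113 d=-763/2712
  seg 3: a=0 b=1681/678 c=-259/452 d=259/4068
S(5) = -2505/904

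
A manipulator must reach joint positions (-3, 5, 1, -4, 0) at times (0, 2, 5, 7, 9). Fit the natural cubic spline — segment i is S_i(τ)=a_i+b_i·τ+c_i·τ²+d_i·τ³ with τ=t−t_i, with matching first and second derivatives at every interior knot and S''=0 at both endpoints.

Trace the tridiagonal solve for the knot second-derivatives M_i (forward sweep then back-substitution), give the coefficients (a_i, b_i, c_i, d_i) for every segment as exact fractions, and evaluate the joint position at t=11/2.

  seg 0: a=-3 b=5179/1032 c=0 d=-1051/4128
  seg 1: a=5 b=1013/516 c=-1051/688 d=295/2064
  seg 2: a=1 b=-6901/2064 c=-83/344 d=2737/8256
  seg 3: a=-4 b=-341/1032 c=2405/1376 d=-2405/8256
S(11/2) = -15205/22016

Δ: Δ0=4, Δ1=-4/3, Δ2=-5/2, Δ3=2
row 1: diag=10, rhs=-32; c'=3/10, d'=-16/5
row 2: denom=10−3·3/10=91/10; d'=(-7−3·-16/5)/(91/10)=2/7
row 3: denom=8−2·20/91=688/91; d'=(27−2·2/7)/(688/91)=2405/688
back: M3=2405/688
back: M2=2/7−20/91·2405/688=-83/172
back: M1=-16/5−3/10·-83/172=-1051/344
M: M0=0, M1=-1051/344, M2=-83/172, M3=2405/688, M4=0
seg 0: a=-3, c=M0/2=0, d=(M1−M0)/(6·2)=-1051/4128, b=Δ0−h0·(2M0+M1)/6=5179/1032
seg 1: a=5, c=M1/2=-1051/688, d=(M2−M1)/(6·3)=295/2064, b=Δ1−h1·(2M1+M2)/6=1013/516
seg 2: a=1, c=M2/2=-83/344, d=(M3−M2)/(6·2)=2737/8256, b=Δ2−h2·(2M2+M3)/6=-6901/2064
seg 3: a=-4, c=M3/2=2405/1376, d=(M4−M3)/(6·2)=-2405/8256, b=Δ3−h3·(2M3+M4)/6=-341/1032
t_q=11/2 → seg 2, τ=1/2; S=1+-6901/2064·τ+-83/344·τ²+2737/8256·τ³=-15205/22016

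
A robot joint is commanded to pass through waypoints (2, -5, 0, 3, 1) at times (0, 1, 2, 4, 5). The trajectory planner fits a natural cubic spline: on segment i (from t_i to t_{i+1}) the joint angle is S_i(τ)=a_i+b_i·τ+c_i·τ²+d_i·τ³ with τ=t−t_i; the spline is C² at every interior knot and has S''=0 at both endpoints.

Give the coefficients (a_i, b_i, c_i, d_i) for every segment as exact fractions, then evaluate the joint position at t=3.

Δ: Δ0=-7, Δ1=5, Δ2=3/2, Δ3=-2
row 1: diag=4, rhs=72; c'=1/4, d'=18
row 2: denom=6−1·1/4=23/4; d'=(-21−1·18)/(23/4)=-156/23
row 3: denom=6−2·8/23=122/23; d'=(-21−2·-156/23)/(122/23)=-171/122
back: M3=-171/122
back: M2=-156/23−8/23·-171/122=-384/61
back: M1=18−1/4·-384/61=1194/61
M: M0=0, M1=1194/61, M2=-384/61, M3=-171/122, M4=0
seg 0: a=2, c=M0/2=0, d=(M1−M0)/(6·1)=199/61, b=Δ0−h0·(2M0+M1)/6=-626/61
seg 1: a=-5, c=M1/2=597/61, d=(M2−M1)/(6·1)=-263/61, b=Δ1−h1·(2M1+M2)/6=-29/61
seg 2: a=0, c=M2/2=-192/61, d=(M3−M2)/(6·2)=199/488, b=Δ2−h2·(2M2+M3)/6=376/61
seg 3: a=3, c=M3/2=-171/244, d=(M4−M3)/(6·1)=57/244, b=Δ3−h3·(2M3+M4)/6=-187/122
t_q=3 → seg 2, τ=1; S=0+376/61·τ+-192/61·τ²+199/488·τ³=1671/488

  seg 0: a=2 b=-626/61 c=0 d=199/61
  seg 1: a=-5 b=-29/61 c=597/61 d=-263/61
  seg 2: a=0 b=376/61 c=-192/61 d=199/488
  seg 3: a=3 b=-187/122 c=-171/244 d=57/244
S(3) = 1671/488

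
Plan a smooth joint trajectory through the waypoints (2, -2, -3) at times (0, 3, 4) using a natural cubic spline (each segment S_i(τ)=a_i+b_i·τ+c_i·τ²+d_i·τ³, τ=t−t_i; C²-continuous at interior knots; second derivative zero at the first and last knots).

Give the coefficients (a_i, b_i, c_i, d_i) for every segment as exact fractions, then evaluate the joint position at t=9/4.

  seg 0: a=2 b=-35/24 c=0 d=1/72
  seg 1: a=-2 b=-13/12 c=1/8 d=-1/24
S(9/4) = -575/512

Δ: Δ0=-4/3, Δ1=-1
row 1: diag=8, rhs=2; c'=1/8, d'=1/4
back: M1=1/4
M: M0=0, M1=1/4, M2=0
seg 0: a=2, c=M0/2=0, d=(M1−M0)/(6·3)=1/72, b=Δ0−h0·(2M0+M1)/6=-35/24
seg 1: a=-2, c=M1/2=1/8, d=(M2−M1)/(6·1)=-1/24, b=Δ1−h1·(2M1+M2)/6=-13/12
t_q=9/4 → seg 0, τ=9/4; S=2+-35/24·τ+0·τ²+1/72·τ³=-575/512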